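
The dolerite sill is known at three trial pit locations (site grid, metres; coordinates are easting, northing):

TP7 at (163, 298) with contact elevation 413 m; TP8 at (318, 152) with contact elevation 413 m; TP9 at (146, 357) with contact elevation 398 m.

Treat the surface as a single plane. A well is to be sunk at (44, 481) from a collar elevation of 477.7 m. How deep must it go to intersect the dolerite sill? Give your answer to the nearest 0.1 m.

89.4 m

Let the plane be z = a·easting + b·northing + c.
TP8−TP7: 155a − 146b = 0;  TP9−TP7: −17a + 59b = −15.
Solving gives a = −0.32868, b = −0.34894.
Then c = 413 − a·163 − b·298 = 570.56.
At (44, 481): z_contact = −14.46 − 167.84 + 570.56 = 388.26 m.
Depth below ground = 477.7 − 388.26 = 89.4 m.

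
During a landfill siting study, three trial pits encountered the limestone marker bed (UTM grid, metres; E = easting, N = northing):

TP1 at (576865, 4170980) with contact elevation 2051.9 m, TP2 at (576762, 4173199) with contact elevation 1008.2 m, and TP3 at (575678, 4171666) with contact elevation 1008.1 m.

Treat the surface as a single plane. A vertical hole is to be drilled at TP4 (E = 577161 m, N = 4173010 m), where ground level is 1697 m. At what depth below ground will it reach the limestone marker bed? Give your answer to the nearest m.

356 m

Two edge vectors: TP1→TP2 = (-103, 2219, -1043.7), TP1→TP3 = (-1187, 686, -1043.8).
Normal n = (TP1→TP2) × (TP1→TP3) = (-1600214, 1131360.5, 2563295).
So ∂z/∂E = −n_x/n_z = 0.62428008 and ∂z/∂N = −n_y/n_z = −0.44136960.
Intercept c from TP1: 2051.9 − 360125.33 + 1840943.79 = 1482870.37.
At (577161, 4173010): z_contact = 360310.1 − 1841839.8 + 1482870.37 = 1340.7 m.
Depth below ground = 1697 − 1340.7 = 356 m.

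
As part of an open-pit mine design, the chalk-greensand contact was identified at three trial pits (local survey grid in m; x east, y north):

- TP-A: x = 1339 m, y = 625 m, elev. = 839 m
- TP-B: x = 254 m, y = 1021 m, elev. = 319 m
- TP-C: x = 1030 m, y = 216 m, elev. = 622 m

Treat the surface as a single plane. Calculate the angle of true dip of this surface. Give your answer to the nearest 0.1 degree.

28.5°

Two edge vectors: TP-A→TP-B = (-1085, 396, -520), TP-A→TP-C = (-309, -409, -217).
Normal n = (TP-A→TP-B) × (TP-A→TP-C) = (-298612, -74765, 566129).
So ∂z/∂x = −n_x/n_z = 0.52746 and ∂z/∂y = −n_y/n_z = 0.13206.
Gradient magnitude |∇z| = √(a² + b²) = √(0.27822 + 0.01744) = 0.54374.
True dip = arctan(0.54374) = 28.5°, dipping toward WSW (azimuth ≈ 256°).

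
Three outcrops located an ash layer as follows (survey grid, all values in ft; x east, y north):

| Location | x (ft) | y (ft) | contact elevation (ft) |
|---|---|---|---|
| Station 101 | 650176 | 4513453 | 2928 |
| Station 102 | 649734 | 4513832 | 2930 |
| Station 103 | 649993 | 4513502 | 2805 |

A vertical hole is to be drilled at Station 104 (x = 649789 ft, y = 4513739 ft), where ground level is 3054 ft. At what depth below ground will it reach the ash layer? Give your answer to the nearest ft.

177 ft

Let the plane be z = a·x + b·y + c.
Station 102−Station 101: −442a + 379b = 2;  Station 103−Station 101: −183a + 49b = −123.
Solving gives a = 0.97937064, b = 1.14744544.
Then c = 2928 − a·650176 − b·4513453 = −5812776.34.
At (649789, 4513739): z_contact = 636384.3 + 5179269.2 − 5812776.34 = 2877.2 ft.
Depth below ground = 3054 − 2877.2 = 177 ft.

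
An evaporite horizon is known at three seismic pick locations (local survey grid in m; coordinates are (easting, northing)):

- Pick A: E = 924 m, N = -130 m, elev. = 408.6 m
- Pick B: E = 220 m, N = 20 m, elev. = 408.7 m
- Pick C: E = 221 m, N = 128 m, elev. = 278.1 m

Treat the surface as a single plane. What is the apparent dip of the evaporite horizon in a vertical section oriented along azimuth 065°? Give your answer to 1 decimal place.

Let the plane be z = a·E + b·N + c.
Pick B−Pick A: −704a + 150b = 0.1;  Pick C−Pick A: −703a + 258b = −130.5.
Solving gives a = −0.25729, b = −1.20688.
Unit vector along 065° is (sin 65°, cos 65°) = (0.9063, 0.4226).
Slope in that direction = a·(0.9063) + b·(0.4226) = −0.74323.
Apparent dip = arctan|0.74323| = 36.6° (true dip is 51.0°, so apparent ≤ true as expected).

36.6°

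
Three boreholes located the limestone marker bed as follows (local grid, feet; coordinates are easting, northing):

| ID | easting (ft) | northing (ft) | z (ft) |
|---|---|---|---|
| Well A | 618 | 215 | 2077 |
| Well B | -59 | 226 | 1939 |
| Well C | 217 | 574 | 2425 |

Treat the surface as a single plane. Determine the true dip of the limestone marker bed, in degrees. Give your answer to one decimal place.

Two edge vectors: Well A→Well B = (-677, 11, -138), Well A→Well C = (-401, 359, 348).
Normal n = (Well A→Well B) × (Well A→Well C) = (53370, 290934, -238632).
So ∂z/∂easting = −n_x/n_z = 0.22365 and ∂z/∂northing = −n_y/n_z = 1.21917.
Gradient magnitude |∇z| = √(a² + b²) = √(0.05002 + 1.48639) = 1.23952.
True dip = arctan(1.23952) = 51.1°, dipping toward S (azimuth ≈ 190°).

51.1°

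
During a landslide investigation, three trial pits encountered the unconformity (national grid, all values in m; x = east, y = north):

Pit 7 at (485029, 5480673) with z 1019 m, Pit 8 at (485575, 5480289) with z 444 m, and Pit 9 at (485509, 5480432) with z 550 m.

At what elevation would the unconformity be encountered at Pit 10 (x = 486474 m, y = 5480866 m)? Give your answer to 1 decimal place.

-45.8 m

Let the plane be z = a·x + b·y + c.
Pit 8−Pit 7: 546a − 384b = −575;  Pit 9−Pit 7: 480a − 241b = −469.
Solving gives a = −0.787366784, b = 0.377858687.
Then c = 1019 − a·485029 − b·5480673 = −1688005.18.
At (486474, 5480866): z = −383033.5 + 2070992.8 − 1688005.18 = -45.8 m.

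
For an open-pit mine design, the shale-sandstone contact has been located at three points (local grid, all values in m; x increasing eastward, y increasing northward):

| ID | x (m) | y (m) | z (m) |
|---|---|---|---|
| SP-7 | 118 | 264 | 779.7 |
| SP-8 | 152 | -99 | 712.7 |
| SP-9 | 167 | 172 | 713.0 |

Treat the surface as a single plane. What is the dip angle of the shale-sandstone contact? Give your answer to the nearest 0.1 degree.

51.0°

Two edge vectors: SP-7→SP-8 = (34, -363, -67), SP-7→SP-9 = (49, -92, -66.7).
Normal n = (SP-7→SP-8) × (SP-7→SP-9) = (18048.1, -1015.2, 14659).
So ∂z/∂x = −n_x/n_z = −1.23120 and ∂z/∂y = −n_y/n_z = 0.06925.
Gradient magnitude |∇z| = √(a² + b²) = √(1.51584 + 0.00480) = 1.23314.
True dip = arctan(1.23314) = 51.0°, dipping toward E (azimuth ≈ 093°).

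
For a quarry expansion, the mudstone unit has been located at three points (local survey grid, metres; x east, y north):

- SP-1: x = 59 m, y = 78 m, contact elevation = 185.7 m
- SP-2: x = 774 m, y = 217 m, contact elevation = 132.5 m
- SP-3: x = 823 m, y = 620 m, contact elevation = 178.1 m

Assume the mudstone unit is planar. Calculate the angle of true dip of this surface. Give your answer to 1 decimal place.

9.1°

Let the plane be z = a·x + b·y + c.
SP-2−SP-1: 715a + 139b = −53.2;  SP-3−SP-1: 764a + 542b = −7.6.
Solving gives a = −0.09874, b = 0.12516.
Gradient magnitude |∇z| = √(a² + b²) = √(0.00975 + 0.01566) = 0.15941.
True dip = arctan(0.15941) = 9.1°, dipping toward SE (azimuth ≈ 142°).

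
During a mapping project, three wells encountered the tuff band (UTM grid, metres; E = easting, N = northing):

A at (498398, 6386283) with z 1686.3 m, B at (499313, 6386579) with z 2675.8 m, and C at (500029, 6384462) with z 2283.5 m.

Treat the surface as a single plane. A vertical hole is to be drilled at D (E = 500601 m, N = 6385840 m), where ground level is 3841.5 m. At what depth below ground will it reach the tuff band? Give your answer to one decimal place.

346.9 m

Two edge vectors: A→B = (915, 296, 989.5), A→C = (1631, -1821, 597.2).
Normal n = (A→B) × (A→C) = (1978650.7, 1067436.5, -2148991).
So ∂z/∂E = −n_x/n_z = 0.920734754 and ∂z/∂N = −n_y/n_z = 0.496715203.
Intercept c from A: 1686.3 − 458892.36 − 3172163.85 = −3629369.91.
At (500601, 6385840): z_contact = 460920.74 + 3171943.81 − 3629369.91 = 3494.63 m.
Depth below ground = 3841.5 − 3494.63 = 346.9 m.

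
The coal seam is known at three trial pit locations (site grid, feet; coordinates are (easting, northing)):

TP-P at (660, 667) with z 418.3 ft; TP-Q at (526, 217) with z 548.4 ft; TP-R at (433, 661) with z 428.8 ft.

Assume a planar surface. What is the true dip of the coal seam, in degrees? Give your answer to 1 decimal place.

Let the plane be z = a·E + b·N + c.
TP-Q−TP-P: −134a − 450b = 130.1;  TP-R−TP-P: −227a − 6b = 10.5.
Solving gives a = −0.03892, b = −0.27752.
Gradient magnitude |∇z| = √(a² + b²) = √(0.00151 + 0.07702) = 0.28024.
True dip = arctan(0.28024) = 15.7°, dipping toward N (azimuth ≈ 008°).

15.7°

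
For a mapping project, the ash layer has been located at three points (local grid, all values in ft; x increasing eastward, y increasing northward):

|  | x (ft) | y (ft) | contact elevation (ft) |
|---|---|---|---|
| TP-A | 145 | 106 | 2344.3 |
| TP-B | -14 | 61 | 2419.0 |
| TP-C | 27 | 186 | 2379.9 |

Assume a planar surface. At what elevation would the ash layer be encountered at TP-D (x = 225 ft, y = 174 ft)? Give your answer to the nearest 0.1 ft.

Let the plane be z = a·x + b·y + c.
TP-B−TP-A: −159a − 45b = 74.7;  TP-C−TP-A: −118a + 80b = 35.6.
Solving gives a = −0.42030, b = −0.17494.
Then c = 2344.3 − a·145 − b·106 = 2423.79.
At (225, 174): z = −94.6 − 30.4 + 2423.79 = 2298.8 ft.

2298.8 ft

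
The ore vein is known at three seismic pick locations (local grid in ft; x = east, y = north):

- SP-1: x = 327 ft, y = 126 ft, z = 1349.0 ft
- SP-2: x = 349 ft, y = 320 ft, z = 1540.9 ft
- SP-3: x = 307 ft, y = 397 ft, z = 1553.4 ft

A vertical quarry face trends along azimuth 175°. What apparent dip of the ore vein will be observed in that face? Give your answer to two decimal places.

Let the plane be z = a·x + b·y + c.
SP-2−SP-1: 22a + 194b = 191.9;  SP-3−SP-1: −20a + 271b = 204.4.
Solving gives a = 1.25496, b = 0.84686.
Unit vector along 175° is (sin 175°, cos 175°) = (0.0872, -0.9962).
Slope in that direction = a·(0.0872) + b·(-0.9962) = −0.73426.
Apparent dip = arctan|0.73426| = 36.29° (true dip is 56.6°, so apparent ≤ true as expected).

36.29°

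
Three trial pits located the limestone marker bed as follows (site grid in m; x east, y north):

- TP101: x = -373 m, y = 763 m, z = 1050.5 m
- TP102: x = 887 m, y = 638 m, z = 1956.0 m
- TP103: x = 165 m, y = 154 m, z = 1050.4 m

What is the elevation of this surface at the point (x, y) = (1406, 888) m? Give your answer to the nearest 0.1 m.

Let the plane be z = a·x + b·y + c.
TP102−TP101: 1260a − 125b = 905.5;  TP103−TP101: 538a − 609b = −0.1.
Solving gives a = 0.787702, b = 0.696032.
Then c = 1050.5 − a·-373 − b·763 = 813.24.
At (1406, 888): z = 1107.5 + 618.1 + 813.24 = 2538.8 m.

2538.8 m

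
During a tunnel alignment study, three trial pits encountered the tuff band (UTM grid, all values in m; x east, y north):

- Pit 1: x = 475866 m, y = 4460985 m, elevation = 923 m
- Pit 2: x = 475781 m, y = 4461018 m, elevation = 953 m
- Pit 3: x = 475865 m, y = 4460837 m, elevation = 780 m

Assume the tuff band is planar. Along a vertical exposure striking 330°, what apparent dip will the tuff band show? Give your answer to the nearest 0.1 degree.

39.5°

Two edge vectors: Pit 1→Pit 2 = (-85, 33, 30), Pit 1→Pit 3 = (-1, -148, -143).
Normal n = (Pit 1→Pit 2) × (Pit 1→Pit 3) = (-279, -12185, 12613).
So ∂z/∂x = −n_x/n_z = 0.02212 and ∂z/∂y = −n_y/n_z = 0.96607.
Unit vector along 330° is (sin 330°, cos 330°) = (-0.5000, 0.8660).
Slope in that direction = a·(-0.5000) + b·(0.8660) = 0.82558.
Apparent dip = arctan|0.82558| = 39.5° (true dip is 44.0°, so apparent ≤ true as expected).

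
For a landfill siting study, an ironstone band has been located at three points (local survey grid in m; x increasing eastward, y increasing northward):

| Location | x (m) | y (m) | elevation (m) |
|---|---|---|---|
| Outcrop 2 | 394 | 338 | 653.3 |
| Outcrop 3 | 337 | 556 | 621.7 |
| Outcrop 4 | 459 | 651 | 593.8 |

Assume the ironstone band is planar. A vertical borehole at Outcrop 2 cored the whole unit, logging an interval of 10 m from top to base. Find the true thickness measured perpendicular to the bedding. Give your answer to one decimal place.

Let the plane be z = a·x + b·y + c.
Outcrop 3−Outcrop 2: −57a + 218b = −31.6;  Outcrop 4−Outcrop 2: 65a + 313b = −59.5.
Solving gives a = −0.09622, b = −0.17011.
|∇z| = √(a²+b²) = 0.19544, so dip δ = arctan(0.19544) = 11.06°.
True thickness = vertical thickness × cos δ = 10 × cos 11.06° = 9.8 m.

9.8 m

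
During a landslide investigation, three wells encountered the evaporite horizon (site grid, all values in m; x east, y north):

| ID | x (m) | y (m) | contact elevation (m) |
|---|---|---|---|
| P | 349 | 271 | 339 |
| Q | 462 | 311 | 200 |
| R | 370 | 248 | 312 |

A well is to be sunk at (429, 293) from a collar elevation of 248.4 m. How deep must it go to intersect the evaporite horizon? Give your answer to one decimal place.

8.0 m

Two edge vectors: P→Q = (113, 40, -139), P→R = (21, -23, -27).
Normal n = (P→Q) × (P→R) = (-4277, 132, -3439).
So ∂z/∂x = −n_x/n_z = −1.24368 and ∂z/∂y = −n_y/n_z = 0.03838.
Intercept c from P: 339 + 434.04 − 10.40 = 762.64.
At (429, 293): z_contact = −533.54 + 11.25 + 762.64 = 240.35 m.
Depth below ground = 248.4 − 240.35 = 8.0 m.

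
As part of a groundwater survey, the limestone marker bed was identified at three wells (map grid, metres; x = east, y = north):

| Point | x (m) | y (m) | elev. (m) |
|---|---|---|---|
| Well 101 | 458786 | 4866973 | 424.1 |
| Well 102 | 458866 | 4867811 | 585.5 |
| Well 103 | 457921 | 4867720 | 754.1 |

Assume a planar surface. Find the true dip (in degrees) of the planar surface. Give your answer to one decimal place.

Let the plane be z = a·x + b·y + c.
Well 102−Well 101: 80a + 838b = 161.4;  Well 103−Well 101: −865a + 747b = 330.
Solving gives a = −0.19879, b = 0.21158.
Gradient magnitude |∇z| = √(a² + b²) = √(0.03952 + 0.04477) = 0.29031.
True dip = arctan(0.29031) = 16.2°, dipping toward SE (azimuth ≈ 137°).

16.2°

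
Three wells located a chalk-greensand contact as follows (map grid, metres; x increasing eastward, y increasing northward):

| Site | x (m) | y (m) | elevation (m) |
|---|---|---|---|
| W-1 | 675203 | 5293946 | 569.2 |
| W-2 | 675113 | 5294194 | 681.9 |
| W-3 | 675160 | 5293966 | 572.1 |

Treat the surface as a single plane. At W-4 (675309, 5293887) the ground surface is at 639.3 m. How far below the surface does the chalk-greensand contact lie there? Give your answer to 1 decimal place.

82.3 m

Let the plane be z = a·x + b·y + c.
W-2−W-1: −90a + 248b = 112.7;  W-3−W-1: −43a + 20b = 2.9.
Solving gives a = 0.173149819, b = 0.517272112.
Then c = 569.2 − a·675203 − b·5293946 = −2854752.71.
At (675309, 5293887): z_contact = 116929.63 + 2738380.11 − 2854752.71 = 557.03 m.
Depth below ground = 639.3 − 557.03 = 82.3 m.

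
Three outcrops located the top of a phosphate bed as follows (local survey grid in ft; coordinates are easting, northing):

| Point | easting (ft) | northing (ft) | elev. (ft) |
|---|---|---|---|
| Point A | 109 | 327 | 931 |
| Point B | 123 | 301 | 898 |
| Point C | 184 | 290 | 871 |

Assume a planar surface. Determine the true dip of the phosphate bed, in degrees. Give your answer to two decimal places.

Let the plane be z = a·easting + b·northing + c.
Point B−Point A: 14a − 26b = −33;  Point C−Point A: 75a − 37b = −60.
Solving gives a = −0.23673, b = 1.14176.
Gradient magnitude |∇z| = √(a² + b²) = √(0.05604 + 1.30362) = 1.16604.
True dip = arctan(1.16604) = 49.38°, dipping toward SSE (azimuth ≈ 168°).

49.38°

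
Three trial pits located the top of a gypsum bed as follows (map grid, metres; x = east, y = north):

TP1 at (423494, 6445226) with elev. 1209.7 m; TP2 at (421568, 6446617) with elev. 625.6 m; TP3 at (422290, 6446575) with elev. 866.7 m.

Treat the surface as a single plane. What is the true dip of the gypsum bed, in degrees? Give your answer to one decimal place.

18.8°

Two edge vectors: TP1→TP2 = (-1926, 1391, -584.1), TP1→TP3 = (-1204, 1349, -343).
Normal n = (TP1→TP2) × (TP1→TP3) = (310837.9, 42638.4, -923410).
So ∂z/∂x = −n_x/n_z = 0.33662 and ∂z/∂y = −n_y/n_z = 0.04617.
Gradient magnitude |∇z| = √(a² + b²) = √(0.11331 + 0.00213) = 0.33977.
True dip = arctan(0.33977) = 18.8°, dipping toward W (azimuth ≈ 262°).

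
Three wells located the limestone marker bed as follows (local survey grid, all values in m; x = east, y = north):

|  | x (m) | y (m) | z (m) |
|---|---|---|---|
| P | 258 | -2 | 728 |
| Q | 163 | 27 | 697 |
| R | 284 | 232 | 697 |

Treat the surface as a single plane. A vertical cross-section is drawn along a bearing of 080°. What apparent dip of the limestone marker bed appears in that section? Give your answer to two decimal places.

Let the plane be z = a·x + b·y + c.
Q−P: −95a + 29b = −31;  R−P: 26a + 234b = −31.
Solving gives a = 0.27650, b = −0.16320.
Unit vector along 080° is (sin 80°, cos 80°) = (0.9848, 0.1736).
Slope in that direction = a·(0.9848) + b·(0.1736) = 0.24396.
Apparent dip = arctan|0.24396| = 13.71° (true dip is 17.8°, so apparent ≤ true as expected).

13.71°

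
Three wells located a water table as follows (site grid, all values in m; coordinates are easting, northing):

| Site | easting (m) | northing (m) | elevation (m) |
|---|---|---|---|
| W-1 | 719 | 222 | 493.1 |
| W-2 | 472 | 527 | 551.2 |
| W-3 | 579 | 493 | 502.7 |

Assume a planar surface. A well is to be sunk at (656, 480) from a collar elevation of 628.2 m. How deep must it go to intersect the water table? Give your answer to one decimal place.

Let the plane be z = a·easting + b·northing + c.
W-2−W-1: −247a + 305b = 58.1;  W-3−W-1: −140a + 271b = 9.6.
Solving gives a = −0.52882, b = −0.23777.
Then c = 493.1 − a·719 − b·222 = 926.11.
At (656, 480): z_contact = −346.91 − 114.13 + 926.11 = 465.07 m.
Depth below ground = 628.2 − 465.07 = 163.1 m.

163.1 m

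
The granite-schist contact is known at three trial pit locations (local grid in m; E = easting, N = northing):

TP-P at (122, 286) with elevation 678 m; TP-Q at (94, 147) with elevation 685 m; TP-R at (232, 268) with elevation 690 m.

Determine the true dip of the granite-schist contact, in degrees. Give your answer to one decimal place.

6.9°

Two edge vectors: TP-P→TP-Q = (-28, -139, 7), TP-P→TP-R = (110, -18, 12).
Normal n = (TP-P→TP-Q) × (TP-P→TP-R) = (-1542, 1106, 15794).
So ∂z/∂E = −n_x/n_z = 0.09763 and ∂z/∂N = −n_y/n_z = −0.07003.
Gradient magnitude |∇z| = √(a² + b²) = √(0.00953 + 0.00490) = 0.12015.
True dip = arctan(0.12015) = 6.9°, dipping toward NW (azimuth ≈ 306°).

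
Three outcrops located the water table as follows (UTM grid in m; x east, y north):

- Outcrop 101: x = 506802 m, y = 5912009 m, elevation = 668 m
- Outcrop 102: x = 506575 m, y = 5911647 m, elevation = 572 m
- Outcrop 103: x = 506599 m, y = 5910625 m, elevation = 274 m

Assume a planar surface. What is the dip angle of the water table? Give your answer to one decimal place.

Let the plane be z = a·x + b·y + c.
Outcrop 102−Outcrop 101: −227a − 362b = −96;  Outcrop 103−Outcrop 101: −203a − 1384b = −394.
Solving gives a = −0.04057, b = 0.29063.
Gradient magnitude |∇z| = √(a² + b²) = √(0.00165 + 0.08447) = 0.29345.
True dip = arctan(0.29345) = 16.4°, dipping toward S (azimuth ≈ 172°).

16.4°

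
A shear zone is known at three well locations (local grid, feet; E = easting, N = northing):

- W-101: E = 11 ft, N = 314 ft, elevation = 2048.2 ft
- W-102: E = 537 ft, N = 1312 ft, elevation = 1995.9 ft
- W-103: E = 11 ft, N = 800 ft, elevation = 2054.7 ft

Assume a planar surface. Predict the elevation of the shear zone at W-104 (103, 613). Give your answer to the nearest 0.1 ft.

2040.7 ft

Let the plane be z = a·E + b·N + c.
W-102−W-101: 526a + 998b = −52.3;  W-103−W-101: 0a + 486b = 6.5.
Solving gives a = −0.124806, b = 0.013374.
Then c = 2048.2 − a·11 − b·314 = 2045.37.
At (103, 613): z = −12.9 + 8.2 + 2045.37 = 2040.7 ft.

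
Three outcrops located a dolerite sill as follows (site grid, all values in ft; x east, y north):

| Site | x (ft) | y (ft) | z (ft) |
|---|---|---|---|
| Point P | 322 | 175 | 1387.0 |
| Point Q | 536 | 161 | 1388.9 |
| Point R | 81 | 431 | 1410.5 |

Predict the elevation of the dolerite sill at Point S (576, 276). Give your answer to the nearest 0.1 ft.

Let the plane be z = a·x + b·y + c.
Point Q−Point P: 214a − 14b = 1.9;  Point R−Point P: −241a + 256b = 23.5.
Solving gives a = 0.01586, b = 0.10673.
Then c = 1387 − a·322 − b·175 = 1363.22.
At (576, 276): z = 9.1 + 29.5 + 1363.22 = 1401.8 ft.

1401.8 ft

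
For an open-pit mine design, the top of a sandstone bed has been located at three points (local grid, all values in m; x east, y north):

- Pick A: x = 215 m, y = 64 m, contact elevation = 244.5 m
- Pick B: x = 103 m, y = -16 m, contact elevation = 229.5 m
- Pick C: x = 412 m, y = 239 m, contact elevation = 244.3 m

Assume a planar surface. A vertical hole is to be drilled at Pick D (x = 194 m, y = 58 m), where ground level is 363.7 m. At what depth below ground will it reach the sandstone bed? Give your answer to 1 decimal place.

Let the plane be z = a·x + b·y + c.
Pick B−Pick A: −112a − 80b = −15;  Pick C−Pick A: 197a + 175b = −0.2.
Solving gives a = 0.68776, b = −0.77536.
Then c = 244.5 − a·215 − b·64 = 146.25.
At (194, 58): z_contact = 133.43 − 44.97 + 146.25 = 234.71 m.
Depth below ground = 363.7 − 234.71 = 129.0 m.

129.0 m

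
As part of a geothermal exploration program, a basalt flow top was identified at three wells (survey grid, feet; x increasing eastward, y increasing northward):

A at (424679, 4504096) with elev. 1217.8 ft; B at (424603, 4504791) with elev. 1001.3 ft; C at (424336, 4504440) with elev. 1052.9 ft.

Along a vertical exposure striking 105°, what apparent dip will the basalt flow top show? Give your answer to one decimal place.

Two edge vectors: A→B = (-76, 695, -216.5), A→C = (-343, 344, -164.9).
Normal n = (A→B) × (A→C) = (-40129.5, 61727.1, 212241).
So ∂z/∂x = −n_x/n_z = 0.18908 and ∂z/∂y = −n_y/n_z = −0.29083.
Unit vector along 105° is (sin 105°, cos 105°) = (0.9659, -0.2588).
Slope in that direction = a·(0.9659) + b·(-0.2588) = 0.25791.
Apparent dip = arctan|0.25791| = 14.5° (true dip is 19.1°, so apparent ≤ true as expected).

14.5°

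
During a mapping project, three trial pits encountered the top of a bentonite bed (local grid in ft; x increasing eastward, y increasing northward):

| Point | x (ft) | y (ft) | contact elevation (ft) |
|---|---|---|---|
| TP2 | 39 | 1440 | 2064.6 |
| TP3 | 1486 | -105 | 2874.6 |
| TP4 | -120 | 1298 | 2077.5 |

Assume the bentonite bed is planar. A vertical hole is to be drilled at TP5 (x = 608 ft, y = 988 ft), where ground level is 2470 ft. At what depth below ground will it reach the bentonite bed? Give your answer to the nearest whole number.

Two edge vectors: TP2→TP3 = (1447, -1545, 810), TP2→TP4 = (-159, -142, 12.9).
Normal n = (TP2→TP3) × (TP2→TP4) = (95089.5, -147456.3, -451129).
So ∂z/∂x = −n_x/n_z = 0.21078 and ∂z/∂y = −n_y/n_z = −0.32686.
Intercept c from TP2: 2064.6 − 8.22 + 470.68 = 2527.06.
At (608, 988): z_contact = 128.2 − 322.9 + 2527.06 = 2332.3 ft.
Depth below ground = 2470 − 2332.3 = 138 ft.

138 ft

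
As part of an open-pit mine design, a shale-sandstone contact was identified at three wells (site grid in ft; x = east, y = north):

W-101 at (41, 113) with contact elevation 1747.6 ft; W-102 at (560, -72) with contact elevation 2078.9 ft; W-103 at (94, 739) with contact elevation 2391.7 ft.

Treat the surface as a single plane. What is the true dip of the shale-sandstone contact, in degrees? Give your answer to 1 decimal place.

Two edge vectors: W-101→W-102 = (519, -185, 331.3), W-101→W-103 = (53, 626, 644.1).
Normal n = (W-101→W-102) × (W-101→W-103) = (-326552.3, -316729, 334699).
So ∂z/∂x = −n_x/n_z = 0.97566 and ∂z/∂y = −n_y/n_z = 0.94631.
Gradient magnitude |∇z| = √(a² + b²) = √(0.95191 + 0.89550) = 1.35920.
True dip = arctan(1.35920) = 53.7°, dipping toward SW (azimuth ≈ 226°).

53.7°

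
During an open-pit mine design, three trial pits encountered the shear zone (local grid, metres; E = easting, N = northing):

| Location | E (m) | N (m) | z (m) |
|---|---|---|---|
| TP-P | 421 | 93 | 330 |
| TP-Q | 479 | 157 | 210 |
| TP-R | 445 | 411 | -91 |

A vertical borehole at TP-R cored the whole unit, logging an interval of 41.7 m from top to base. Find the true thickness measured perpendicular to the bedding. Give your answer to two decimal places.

23.83 m

Two edge vectors: TP-P→TP-Q = (58, 64, -120), TP-P→TP-R = (24, 318, -421).
Normal n = (TP-P→TP-Q) × (TP-P→TP-R) = (11216, 21538, 16908).
So ∂z/∂E = −n_x/n_z = −0.66335 and ∂z/∂N = −n_y/n_z = −1.27383.
|∇z| = √(a²+b²) = 1.43621, so dip δ = arctan(1.43621) = 55.15°.
True thickness = vertical thickness × cos δ = 41.7 × cos 55.15° = 23.83 m.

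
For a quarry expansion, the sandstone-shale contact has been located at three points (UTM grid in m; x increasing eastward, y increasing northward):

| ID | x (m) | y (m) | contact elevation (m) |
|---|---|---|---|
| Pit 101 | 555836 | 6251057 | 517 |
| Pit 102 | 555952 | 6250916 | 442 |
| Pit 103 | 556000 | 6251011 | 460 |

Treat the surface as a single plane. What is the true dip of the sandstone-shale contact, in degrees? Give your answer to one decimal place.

Two edge vectors: Pit 101→Pit 102 = (116, -141, -75), Pit 101→Pit 103 = (164, -46, -57).
Normal n = (Pit 101→Pit 102) × (Pit 101→Pit 103) = (4587, -5688, 17788).
So ∂z/∂x = −n_x/n_z = −0.25787 and ∂z/∂y = −n_y/n_z = 0.31977.
Gradient magnitude |∇z| = √(a² + b²) = √(0.06650 + 0.10225) = 0.41079.
True dip = arctan(0.41079) = 22.3°, dipping toward SE (azimuth ≈ 141°).

22.3°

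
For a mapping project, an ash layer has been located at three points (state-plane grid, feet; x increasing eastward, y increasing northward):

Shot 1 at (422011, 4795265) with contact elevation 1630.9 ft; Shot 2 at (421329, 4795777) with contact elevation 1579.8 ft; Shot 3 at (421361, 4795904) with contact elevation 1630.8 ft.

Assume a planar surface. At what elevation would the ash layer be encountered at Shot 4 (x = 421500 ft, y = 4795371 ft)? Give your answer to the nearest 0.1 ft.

Two edge vectors: Shot 1→Shot 2 = (-682, 512, -51.1), Shot 1→Shot 3 = (-650, 639, -0.1).
Normal n = (Shot 1→Shot 2) × (Shot 1→Shot 3) = (32601.7, 33146.8, -102998).
So ∂z/∂x = −n_x/n_z = 0.316527505 and ∂z/∂y = −n_y/n_z = 0.321819841.
Intercept c from Shot 1: 1630.9 − 133578.09 − 1543211.42 = −1675158.61.
At (421500, 4795371): z = 133416.3 + 1543245.5 − 1675158.61 = 1503.3 ft.

1503.3 ft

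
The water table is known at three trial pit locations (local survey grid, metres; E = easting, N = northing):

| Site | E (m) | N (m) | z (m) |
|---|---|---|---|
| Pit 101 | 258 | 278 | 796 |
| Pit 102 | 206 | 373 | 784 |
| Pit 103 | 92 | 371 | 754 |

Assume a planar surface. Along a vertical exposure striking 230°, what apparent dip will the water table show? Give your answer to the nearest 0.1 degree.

12.0°

Let the plane be z = a·E + b·N + c.
Pit 102−Pit 101: −52a + 95b = −12;  Pit 103−Pit 101: −166a + 93b = −42.
Solving gives a = 0.26285, b = 0.01756.
Unit vector along 230° is (sin 230°, cos 230°) = (-0.7660, -0.6428).
Slope in that direction = a·(-0.7660) + b·(-0.6428) = −0.21264.
Apparent dip = arctan|0.21264| = 12.0° (true dip is 14.8°, so apparent ≤ true as expected).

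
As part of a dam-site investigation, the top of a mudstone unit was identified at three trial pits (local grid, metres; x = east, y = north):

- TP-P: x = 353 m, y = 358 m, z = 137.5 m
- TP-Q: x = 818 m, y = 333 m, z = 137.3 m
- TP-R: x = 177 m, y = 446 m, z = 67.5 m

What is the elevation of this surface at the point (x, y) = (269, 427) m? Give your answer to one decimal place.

80.0 m

Let the plane be z = a·x + b·y + c.
TP-Q−TP-P: 465a − 25b = −0.2;  TP-R−TP-P: −176a + 88b = −70.
Solving gives a = −0.04840, b = −0.89226.
Then c = 137.5 − a·353 − b·358 = 474.01.
At (269, 427): z = −13.0 − 381.0 + 474.01 = 80.0 m.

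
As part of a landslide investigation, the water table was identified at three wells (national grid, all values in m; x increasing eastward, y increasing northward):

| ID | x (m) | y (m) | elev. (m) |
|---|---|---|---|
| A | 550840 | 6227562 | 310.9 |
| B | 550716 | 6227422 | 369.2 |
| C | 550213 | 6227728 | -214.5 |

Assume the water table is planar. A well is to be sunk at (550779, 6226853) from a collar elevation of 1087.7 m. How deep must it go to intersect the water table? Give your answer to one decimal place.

Two edge vectors: A→B = (-124, -140, 58.3), A→C = (-627, 166, -525.4).
Normal n = (A→B) × (A→C) = (63878.2, -101703.7, -108364).
So ∂z/∂x = −n_x/n_z = 0.589478055 and ∂z/∂y = −n_y/n_z = −0.938537706.
Intercept c from A: 310.9 − 324708.09 + 5844801.76 = 5520404.56.
At (550779, 6226853): z_contact = 324672.13 − 5844136.33 + 5520404.56 = 940.37 m.
Depth below ground = 1087.7 − 940.37 = 147.3 m.

147.3 m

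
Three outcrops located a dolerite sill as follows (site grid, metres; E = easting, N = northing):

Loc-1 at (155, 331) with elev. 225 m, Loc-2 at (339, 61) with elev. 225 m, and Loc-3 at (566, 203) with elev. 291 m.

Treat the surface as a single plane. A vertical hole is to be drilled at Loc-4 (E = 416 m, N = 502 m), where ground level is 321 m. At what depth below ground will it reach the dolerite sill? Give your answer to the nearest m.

19 m

Two edge vectors: Loc-1→Loc-2 = (184, -270, 0), Loc-1→Loc-3 = (411, -128, 66).
Normal n = (Loc-1→Loc-2) × (Loc-1→Loc-3) = (-17820, -12144, 87418).
So ∂z/∂E = −n_x/n_z = 0.20385 and ∂z/∂N = −n_y/n_z = 0.13892.
Intercept c from Loc-1: 225 − 31.60 − 45.98 = 147.42.
At (416, 502): z_contact = 84.8 + 69.7 + 147.42 = 302.0 m.
Depth below ground = 321 − 302.0 = 19 m.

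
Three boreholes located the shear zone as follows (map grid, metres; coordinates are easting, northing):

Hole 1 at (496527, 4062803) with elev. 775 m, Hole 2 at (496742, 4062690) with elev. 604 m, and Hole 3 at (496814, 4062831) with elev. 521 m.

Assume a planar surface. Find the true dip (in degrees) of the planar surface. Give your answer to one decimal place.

Let the plane be z = a·easting + b·northing + c.
Hole 2−Hole 1: 215a − 113b = −171;  Hole 3−Hole 1: 287a + 28b = −254.
Solving gives a = −0.87098, b = −0.14390.
Gradient magnitude |∇z| = √(a² + b²) = √(0.75860 + 0.02071) = 0.88279.
True dip = arctan(0.88279) = 41.4°, dipping toward E (azimuth ≈ 081°).

41.4°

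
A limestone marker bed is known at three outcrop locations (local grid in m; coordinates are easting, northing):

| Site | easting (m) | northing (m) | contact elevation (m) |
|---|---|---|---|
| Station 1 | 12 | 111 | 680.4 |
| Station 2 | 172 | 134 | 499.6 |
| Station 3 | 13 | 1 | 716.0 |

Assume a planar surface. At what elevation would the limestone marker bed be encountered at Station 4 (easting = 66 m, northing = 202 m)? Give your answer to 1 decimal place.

591.6 m

Let the plane be z = a·easting + b·northing + c.
Station 2−Station 1: 160a + 23b = −180.8;  Station 3−Station 1: 1a − 110b = 35.6.
Solving gives a = −1.08206, b = −0.33347.
Then c = 680.4 − a·12 − b·111 = 730.40.
At (66, 202): z = −71.4 − 67.4 + 730.40 = 591.6 m.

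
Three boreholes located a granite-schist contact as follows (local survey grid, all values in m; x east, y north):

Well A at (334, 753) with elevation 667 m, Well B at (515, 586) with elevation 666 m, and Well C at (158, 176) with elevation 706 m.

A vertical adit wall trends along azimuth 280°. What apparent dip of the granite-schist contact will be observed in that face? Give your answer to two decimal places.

Two edge vectors: Well A→Well B = (181, -167, -1), Well A→Well C = (-176, -577, 39).
Normal n = (Well A→Well B) × (Well A→Well C) = (-7090, -6883, -133829).
So ∂z/∂x = −n_x/n_z = −0.05298 and ∂z/∂y = −n_y/n_z = −0.05143.
Unit vector along 280° is (sin 280°, cos 280°) = (-0.9848, 0.1736).
Slope in that direction = a·(-0.9848) + b·(0.1736) = 0.04324.
Apparent dip = arctan|0.04324| = 2.48° (true dip is 4.2°, so apparent ≤ true as expected).

2.48°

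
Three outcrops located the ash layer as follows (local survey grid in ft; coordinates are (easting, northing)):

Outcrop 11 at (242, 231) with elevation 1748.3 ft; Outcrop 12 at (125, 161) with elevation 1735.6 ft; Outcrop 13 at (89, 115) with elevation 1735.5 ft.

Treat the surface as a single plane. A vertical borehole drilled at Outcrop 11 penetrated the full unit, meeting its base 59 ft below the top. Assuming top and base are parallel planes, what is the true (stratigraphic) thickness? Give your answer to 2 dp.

57.17 ft

Let the plane be z = a·E + b·N + c.
Outcrop 12−Outcrop 11: −117a − 70b = −12.7;  Outcrop 13−Outcrop 11: −153a − 116b = −12.8.
Solving gives a = 0.20168, b = −0.15566.
|∇z| = √(a²+b²) = 0.25476, so dip δ = arctan(0.25476) = 14.29°.
True thickness = vertical thickness × cos δ = 59 × cos 14.29° = 57.17 ft.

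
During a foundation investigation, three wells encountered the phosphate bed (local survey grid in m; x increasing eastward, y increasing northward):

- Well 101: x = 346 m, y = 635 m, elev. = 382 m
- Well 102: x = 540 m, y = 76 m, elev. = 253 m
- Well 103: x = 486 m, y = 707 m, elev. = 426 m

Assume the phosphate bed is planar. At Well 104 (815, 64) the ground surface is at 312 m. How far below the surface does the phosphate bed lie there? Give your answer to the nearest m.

17 m

Let the plane be z = a·x + b·y + c.
Well 102−Well 101: 194a − 559b = −129;  Well 103−Well 101: 140a + 72b = 44.
Solving gives a = 0.16598, b = 0.28837.
Then c = 382 − a·346 − b·635 = 141.45.
At (815, 64): z_contact = 135.3 + 18.5 + 141.45 = 295.2 m.
Depth below ground = 312 − 295.2 = 17 m.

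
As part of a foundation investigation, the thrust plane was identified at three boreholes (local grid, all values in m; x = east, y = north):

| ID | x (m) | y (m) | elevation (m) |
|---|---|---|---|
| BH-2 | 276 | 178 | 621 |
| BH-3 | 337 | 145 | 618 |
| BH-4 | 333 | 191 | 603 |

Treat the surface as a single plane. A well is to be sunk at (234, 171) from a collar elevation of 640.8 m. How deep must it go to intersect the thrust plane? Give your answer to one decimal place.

7.4 m

Let the plane be z = a·x + b·y + c.
BH-3−BH-2: 61a − 33b = −3;  BH-4−BH-2: 57a + 13b = −18.
Solving gives a = −0.23672, b = −0.34667.
Then c = 621 − a·276 − b·178 = 748.04.
At (234, 171): z_contact = −55.39 − 59.28 + 748.04 = 633.37 m.
Depth below ground = 640.8 − 633.37 = 7.4 m.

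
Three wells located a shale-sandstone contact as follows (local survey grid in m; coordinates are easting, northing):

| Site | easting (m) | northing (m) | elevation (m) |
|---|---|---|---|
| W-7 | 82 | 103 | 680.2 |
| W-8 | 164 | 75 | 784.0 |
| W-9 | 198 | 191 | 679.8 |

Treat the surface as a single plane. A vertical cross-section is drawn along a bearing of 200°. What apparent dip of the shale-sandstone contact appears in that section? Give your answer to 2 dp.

38.17°

Let the plane be z = a·easting + b·northing + c.
W-8−W-7: 82a − 28b = 103.8;  W-9−W-7: 116a + 88b = −0.4.
Solving gives a = 0.87187, b = −1.15382.
Unit vector along 200° is (sin 200°, cos 200°) = (-0.3420, -0.9397).
Slope in that direction = a·(-0.3420) + b·(-0.9397) = 0.78604.
Apparent dip = arctan|0.78604| = 38.17° (true dip is 55.3°, so apparent ≤ true as expected).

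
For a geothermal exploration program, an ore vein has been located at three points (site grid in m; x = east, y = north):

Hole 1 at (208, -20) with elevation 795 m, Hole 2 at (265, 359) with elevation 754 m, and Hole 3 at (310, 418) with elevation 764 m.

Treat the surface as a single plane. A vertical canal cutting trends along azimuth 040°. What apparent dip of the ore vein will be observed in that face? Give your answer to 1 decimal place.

8.9°

Two edge vectors: Hole 1→Hole 2 = (57, 379, -41), Hole 1→Hole 3 = (102, 438, -31).
Normal n = (Hole 1→Hole 2) × (Hole 1→Hole 3) = (6209, -2415, -13692).
So ∂z/∂x = −n_x/n_z = 0.45348 and ∂z/∂y = −n_y/n_z = −0.17638.
Unit vector along 040° is (sin 40°, cos 40°) = (0.6428, 0.7660).
Slope in that direction = a·(0.6428) + b·(0.7660) = 0.15637.
Apparent dip = arctan|0.15637| = 8.9° (true dip is 25.9°, so apparent ≤ true as expected).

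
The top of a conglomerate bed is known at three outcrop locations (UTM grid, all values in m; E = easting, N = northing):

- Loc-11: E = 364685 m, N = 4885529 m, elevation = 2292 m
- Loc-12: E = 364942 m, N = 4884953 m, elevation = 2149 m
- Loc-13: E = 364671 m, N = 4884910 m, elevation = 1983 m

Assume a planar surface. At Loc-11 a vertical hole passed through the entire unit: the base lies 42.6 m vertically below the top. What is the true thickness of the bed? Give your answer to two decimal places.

34.51 m

Two edge vectors: Loc-11→Loc-12 = (257, -576, -143), Loc-11→Loc-13 = (-14, -619, -309).
Normal n = (Loc-11→Loc-12) × (Loc-11→Loc-13) = (89467, 81415, -167147).
So ∂z/∂E = −n_x/n_z = 0.53526 and ∂z/∂N = −n_y/n_z = 0.48709.
|∇z| = √(a²+b²) = 0.72371, so dip δ = arctan(0.72371) = 35.89°.
True thickness = vertical thickness × cos δ = 42.6 × cos 35.89° = 34.51 m.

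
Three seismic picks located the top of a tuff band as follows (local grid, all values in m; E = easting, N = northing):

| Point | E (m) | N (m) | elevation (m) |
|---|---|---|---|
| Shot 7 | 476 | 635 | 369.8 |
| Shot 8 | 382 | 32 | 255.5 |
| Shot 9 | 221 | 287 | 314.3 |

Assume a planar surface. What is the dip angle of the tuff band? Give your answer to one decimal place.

11.6°

Let the plane be z = a·E + b·N + c.
Shot 8−Shot 7: −94a − 603b = −114.3;  Shot 9−Shot 7: −255a − 348b = −55.5.
Solving gives a = −0.05213, b = 0.19768.
Gradient magnitude |∇z| = √(a² + b²) = √(0.00272 + 0.03908) = 0.20443.
True dip = arctan(0.20443) = 11.6°, dipping toward SSE (azimuth ≈ 165°).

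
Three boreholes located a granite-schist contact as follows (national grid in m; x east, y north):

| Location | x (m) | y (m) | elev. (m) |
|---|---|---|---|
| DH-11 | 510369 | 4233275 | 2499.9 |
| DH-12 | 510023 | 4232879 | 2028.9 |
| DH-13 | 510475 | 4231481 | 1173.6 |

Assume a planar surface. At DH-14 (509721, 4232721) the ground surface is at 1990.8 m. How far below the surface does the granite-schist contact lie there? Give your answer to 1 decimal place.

228.9 m

Let the plane be z = a·x + b·y + c.
DH-12−DH-11: −346a − 396b = −471;  DH-13−DH-11: 106a − 1794b = −1326.3.
Solving gives a = 0.482509733, b = 0.767807153.
Then c = 2499.9 − a·510369 − b·4233275 = −3494096.93.
At (509721, 4232721): z_contact = 245945.34 + 3249913.46 − 3494096.93 = 1761.87 m.
Depth below ground = 1990.8 − 1761.87 = 228.9 m.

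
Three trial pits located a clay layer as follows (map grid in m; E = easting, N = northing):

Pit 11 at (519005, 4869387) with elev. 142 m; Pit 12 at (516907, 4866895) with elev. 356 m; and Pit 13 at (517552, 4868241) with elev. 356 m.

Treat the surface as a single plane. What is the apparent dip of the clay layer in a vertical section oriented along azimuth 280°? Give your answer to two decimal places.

14.19°

Let the plane be z = a·E + b·N + c.
Pit 12−Pit 11: −2098a − 2492b = 214;  Pit 13−Pit 11: −1453a − 1146b = 214.
Solving gives a = −0.23677, b = 0.11346.
Unit vector along 280° is (sin 280°, cos 280°) = (-0.9848, 0.1736).
Slope in that direction = a·(-0.9848) + b·(0.1736) = 0.25287.
Apparent dip = arctan|0.25287| = 14.19° (true dip is 14.7°, so apparent ≤ true as expected).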